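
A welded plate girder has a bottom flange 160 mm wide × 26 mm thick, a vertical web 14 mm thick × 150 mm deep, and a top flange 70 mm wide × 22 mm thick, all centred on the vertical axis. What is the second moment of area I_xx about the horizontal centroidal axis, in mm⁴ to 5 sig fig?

Treat the section as a set of non-overlapping primitives; coordinates are from the bounding-box lower-left.
Bottom plate: 160 × 26, A = 4 160 mm², y = 13 mm, Ī = 234346.7 mm⁴.
Web plate: 14 × 150, A = 2 100 mm², y = 101 mm, Ī = 3 937 500 mm⁴.
Top plate: 70 × 22, A = 1 540 mm², y = 187 mm, Ī = 62113.33 mm⁴.
Centroid: ȳ = ΣA·y / ΣA = 71.04615 mm.
Transfer each piece to the horizontal centroidal axis using Ī + A·d² with d = y − 71.04615:
  bottom plate: d = -58.04615 mm → contributes +14 250 868 mm⁴
  web plate: d = 29.95385 mm → contributes +5 821 689 mm⁴
  top plate: d = 115.9538 mm → contributes +20 767 867 mm⁴
Total I = 40 840 423 mm⁴.

I_xx ≈ 4.0840 × 10⁷ mm⁴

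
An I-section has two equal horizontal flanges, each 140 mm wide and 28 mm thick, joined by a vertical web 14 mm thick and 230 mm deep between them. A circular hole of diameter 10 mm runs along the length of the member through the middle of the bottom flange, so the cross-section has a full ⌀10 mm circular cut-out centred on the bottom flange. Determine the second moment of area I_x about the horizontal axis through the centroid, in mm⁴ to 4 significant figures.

Split into non-overlapping primitives; take the origin at the lower-left of the bounding box.
Bottom flange: 140 × 28, A = 3 920 mm², y = 14 mm, Ī = 256 107 mm⁴.
Web: 14 × 230, A = 3 220 mm², y = 143 mm, Ī = 14 194 833 mm⁴.
Top flange: 140 × 28, A = 3 920 mm², y = 272 mm, Ī = 256 107 mm⁴.
Hole (subtracted): ⌀10, A = 78.5398 mm², y = 14 mm, Ī = 490.874 mm⁴.
Centroid: ȳ = ΣA·y / ΣA = 143.923 mm.
Transfer each piece to the horizontal axis through the centroid using Ī + A·d² with d = y − 143.923:
  bottom flange: d = -129.923 mm → contributes +66 425 257 mm⁴
  web: d = -0.922613 mm → contributes +14 197 574 mm⁴
  top flange: d = 128.077 mm → contributes +64 559 070 mm⁴
  hole: d = -129.923 mm → contributes −1 326 234 mm⁴
Total I = 143 855 667 mm⁴.

I_x ≈ 1.439 × 10⁸ mm⁴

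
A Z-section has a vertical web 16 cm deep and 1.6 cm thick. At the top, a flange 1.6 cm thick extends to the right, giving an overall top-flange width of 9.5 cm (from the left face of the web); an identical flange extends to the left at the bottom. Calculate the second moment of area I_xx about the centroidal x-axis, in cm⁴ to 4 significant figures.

Treat the section as a set of non-overlapping primitives; coordinates are from the bounding-box lower-left.
Web: 1.6 × 16, A = 25.6 cm², y = 8 cm, Ī = 546.133 cm⁴.
Top flange (beyond web): 7.9 × 1.6, A = 12.64 cm², y = 15.2 cm, Ī = 2.69653 cm⁴.
Bottom flange (beyond web): 7.9 × 1.6, A = 12.64 cm², y = 0.8 cm, Ī = 2.69653 cm⁴.
Centroid: ȳ = ΣA·y / ΣA = 8 cm.
Transfer each piece to the centroidal x-axis using Ī + A·d² with d = y − 8:
  web: d = 0 cm → contributes +546.133 cm⁴
  top flange (beyond web): d = 7.2 cm → contributes +657.954 cm⁴
  bottom flange (beyond web): d = -7.2 cm → contributes +657.954 cm⁴
Total I = 1862.04 cm⁴.

I_xx ≈ 1862 cm⁴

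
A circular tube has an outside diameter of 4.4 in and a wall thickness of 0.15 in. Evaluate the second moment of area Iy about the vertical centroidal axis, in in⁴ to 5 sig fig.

Treat the section as a set of non-overlapping primitives; coordinates are from the bounding-box lower-left.
Outer circle: ⌀4.4, A = 15.20531 in², x = 2.2 in, Ī = 18.39842 in⁴.
Bore (subtracted): ⌀4.1, A = 13.20254 in², x = 2.2 in, Ī = 13.87092 in⁴.
By symmetry the centroid is at mid-width, x̄ = 2.2 in.
All pieces are centred on the vertical centroidal axis, so I = ΣĪ (holes subtracted) = 4.527501 in⁴.

Iy ≈ 4.5275 in⁴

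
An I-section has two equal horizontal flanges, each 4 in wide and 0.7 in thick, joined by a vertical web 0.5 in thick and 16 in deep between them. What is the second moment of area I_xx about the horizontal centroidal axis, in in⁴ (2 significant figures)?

Treat the section as a set of non-overlapping primitives; coordinates are from the bounding-box lower-left.
Bottom flange: 4 × 0.7, A = 2.8 in², y = 0.35 in, Ī = 0.1143 in⁴.
Web: 0.5 × 16, A = 8 in², y = 8.7 in, Ī = 170.7 in⁴.
Top flange: 4 × 0.7, A = 2.8 in², y = 17.05 in, Ī = 0.1143 in⁴.
By symmetry the centroid is at mid-height, ȳ = 8.7 in.
Transfer each piece to the horizontal centroidal axis using Ī + A·d² with d = y − 8.7:
  bottom flange: d = -8.35 in → contributes +195.3 in⁴
  web: d = 0 in → contributes +170.7 in⁴
  top flange: d = 8.35 in → contributes +195.3 in⁴
Total I = 561.3 in⁴.

I_xx ≈ 560 in⁴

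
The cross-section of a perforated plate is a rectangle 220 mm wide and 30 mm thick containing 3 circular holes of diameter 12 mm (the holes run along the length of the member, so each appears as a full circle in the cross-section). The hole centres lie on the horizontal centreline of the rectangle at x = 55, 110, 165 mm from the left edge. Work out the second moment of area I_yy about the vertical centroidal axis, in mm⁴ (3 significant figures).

I_yy ≈ 2.59 × 10⁷ mm⁴

Decompose the section into non-overlapping parts with the origin at the bottom-left of its bounding rectangle.
Plate: 220 × 30, A = 6 600 mm², x = 110 mm, Ī = 26 620 000 mm⁴.
Hole 1 (subtracted): ⌀12, A = 113.1 mm², x = 55 mm, Ī = 1017.9 mm⁴.
Hole 2 (subtracted): ⌀12, A = 113.1 mm², x = 110 mm, Ī = 1017.9 mm⁴.
Hole 3 (subtracted): ⌀12, A = 113.1 mm², x = 165 mm, Ī = 1017.9 mm⁴.
By symmetry the centroid is at mid-width, x̄ = 110 mm.
Transfer each piece to the vertical centroidal axis using Ī + A·d² with d = x − 110:
  plate: d = 0 mm → contributes +26 620 000 mm⁴
  hole 1: d = -55 mm → contributes −343 137 mm⁴
  hole 2: d = 0 mm → contributes −1017.9 mm⁴
  hole 3: d = 55 mm → contributes −343 137 mm⁴
Total I = 25 932 707 mm⁴.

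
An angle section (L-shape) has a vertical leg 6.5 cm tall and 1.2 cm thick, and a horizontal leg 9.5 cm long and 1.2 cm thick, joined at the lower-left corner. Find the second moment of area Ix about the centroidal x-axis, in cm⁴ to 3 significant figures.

Decompose the section into non-overlapping parts with the origin at the bottom-left of its bounding rectangle.
Vertical leg: 1.2 × 6.5, A = 7.8 cm², y = 3.25 cm, Ī = 27.463 cm⁴.
Horizontal leg (remainder): 8.3 × 1.2, A = 9.96 cm², y = 0.6 cm, Ī = 1.1952 cm⁴.
Centroid: ȳ = ΣA·y / ΣA = 1.7639 cm.
Transfer each piece to the centroidal x-axis using Ī + A·d² with d = y − 1.7639:
  vertical leg: d = 1.4861 cm → contributes +44.69 cm⁴
  horizontal leg (remainder): d = -1.1639 cm → contributes +14.687 cm⁴
Total I = 59.376 cm⁴.

Ix ≈ 59.4 cm⁴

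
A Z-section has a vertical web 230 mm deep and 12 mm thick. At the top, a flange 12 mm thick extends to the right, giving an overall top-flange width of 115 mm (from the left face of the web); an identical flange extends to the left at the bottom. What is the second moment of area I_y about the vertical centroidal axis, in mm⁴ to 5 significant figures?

I_y ≈ 1.0392 × 10⁷ mm⁴

Decompose the section into non-overlapping parts with the origin at the bottom-left of its bounding rectangle.
Web: 12 × 230, A = 2 760 mm², x = 109 mm, Ī = 33 120 mm⁴.
Top flange (beyond web): 103 × 12, A = 1 236 mm², x = 166.5 mm, Ī = 1 092 727 mm⁴.
Bottom flange (beyond web): 103 × 12, A = 1 236 mm², x = 51.5 mm, Ī = 1 092 727 mm⁴.
Centroid: x̄ = ΣA·x / ΣA = 109 mm.
Transfer each piece to the vertical centroidal axis using Ī + A·d² with d = x − 109:
  web: d = 0 mm → contributes +33 120 mm⁴
  top flange (beyond web): d = 57.5 mm → contributes +5 179 252 mm⁴
  bottom flange (beyond web): d = -57.5 mm → contributes +5 179 252 mm⁴
Total I = 10 391 624 mm⁴.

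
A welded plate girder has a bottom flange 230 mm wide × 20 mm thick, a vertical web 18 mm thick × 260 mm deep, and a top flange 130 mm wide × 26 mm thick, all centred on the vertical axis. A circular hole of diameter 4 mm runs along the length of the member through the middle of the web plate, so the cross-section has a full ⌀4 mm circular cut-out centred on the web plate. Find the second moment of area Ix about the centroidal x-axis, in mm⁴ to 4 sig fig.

Treat the section as a set of non-overlapping primitives; coordinates are from the bounding-box lower-left.
Bottom plate: 230 × 20, A = 4 600 mm², y = 10 mm, Ī = 153 333 mm⁴.
Web plate: 18 × 260, A = 4 680 mm², y = 150 mm, Ī = 26 364 000 mm⁴.
Top plate: 130 × 26, A = 3 380 mm², y = 293 mm, Ī = 190 407 mm⁴.
Hole (subtracted): ⌀4, A = 12.5664 mm², y = 150 mm, Ī = 12.5664 mm⁴.
Centroid: ȳ = ΣA·y / ΣA = 137.297 mm.
Transfer each piece to the centroidal x-axis using Ī + A·d² with d = y − 137.297:
  bottom plate: d = -127.297 mm → contributes +74 694 186 mm⁴
  web plate: d = 12.703 mm → contributes +27 119 191 mm⁴
  top plate: d = 155.703 mm → contributes +82 133 151 mm⁴
  hole: d = 12.703 mm → contributes −2040.35 mm⁴
Total I = 183 944 488 mm⁴.

Ix ≈ 1.839 × 10⁸ mm⁴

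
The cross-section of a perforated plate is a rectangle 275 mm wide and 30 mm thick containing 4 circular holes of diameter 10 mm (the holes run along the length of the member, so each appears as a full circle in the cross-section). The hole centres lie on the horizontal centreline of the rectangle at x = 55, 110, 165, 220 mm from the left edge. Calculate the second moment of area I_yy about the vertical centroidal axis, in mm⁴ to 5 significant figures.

Treat the section as a set of non-overlapping primitives; coordinates are from the bounding-box lower-left.
Plate: 275 × 30, A = 8 250 mm², x = 137.5 mm, Ī = 51 992 188 mm⁴.
Hole 1 (subtracted): ⌀10, A = 78.53982 mm², x = 55 mm, Ī = 490.8739 mm⁴.
Hole 2 (subtracted): ⌀10, A = 78.53982 mm², x = 110 mm, Ī = 490.8739 mm⁴.
Hole 3 (subtracted): ⌀10, A = 78.53982 mm², x = 165 mm, Ī = 490.8739 mm⁴.
Hole 4 (subtracted): ⌀10, A = 78.53982 mm², x = 220 mm, Ī = 490.8739 mm⁴.
By symmetry the centroid is at mid-width, x̄ = 137.5 mm.
Transfer each piece to the vertical centroidal axis using Ī + A·d² with d = x − 137.5:
  plate: d = 0 mm → contributes +51 992 188 mm⁴
  hole 1: d = -82.5 mm → contributes −535052.5 mm⁴
  hole 2: d = -27.5 mm → contributes −59886.61 mm⁴
  hole 3: d = 27.5 mm → contributes −59886.61 mm⁴
  hole 4: d = 82.5 mm → contributes −535052.5 mm⁴
Total I = 50 802 309 mm⁴.

I_yy ≈ 5.0802 × 10⁷ mm⁴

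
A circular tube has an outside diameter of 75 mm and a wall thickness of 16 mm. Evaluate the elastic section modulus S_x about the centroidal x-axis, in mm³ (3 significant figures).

S_x ≈ 3.69 × 10⁴ mm³

Treat the section as a set of non-overlapping primitives; coordinates are from the bounding-box lower-left.
Outer circle: ⌀75, A = 4417.9 mm², y = 37.5 mm, Ī = 1 553 156 mm⁴.
Bore (subtracted): ⌀43, A = 1452.2 mm², y = 37.5 mm, Ī = 167 820 mm⁴.
By symmetry the centroid is at mid-height, ȳ = 37.5 mm.
All pieces are centred on the centroidal x-axis, so I = ΣĪ (holes subtracted) = 1 385 336 mm⁴.
Extreme fibre distance c = 37.5 mm; S = I/c = 36 942 mm³.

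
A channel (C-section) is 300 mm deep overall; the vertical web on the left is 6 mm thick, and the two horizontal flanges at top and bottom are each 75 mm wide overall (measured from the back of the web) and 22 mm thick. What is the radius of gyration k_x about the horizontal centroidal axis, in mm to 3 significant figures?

Treat the section as a set of non-overlapping primitives; coordinates are from the bounding-box lower-left.
Web: 6 × 300, A = 1 800 mm², y = 150 mm, Ī = 13 500 000 mm⁴.
Top flange (beyond web): 69 × 22, A = 1 518 mm², y = 289 mm, Ī = 61 226 mm⁴.
Bottom flange (beyond web): 69 × 22, A = 1 518 mm², y = 11 mm, Ī = 61 226 mm⁴.
By symmetry the centroid is at mid-height, ȳ = 150 mm.
Transfer each piece to the horizontal centroidal axis using Ī + A·d² with d = y − 150:
  web: d = 0 mm → contributes +13 500 000 mm⁴
  top flange (beyond web): d = 139 mm → contributes +29 390 504 mm⁴
  bottom flange (beyond web): d = -139 mm → contributes +29 390 504 mm⁴
Total I = 72 281 008 mm⁴.
Radius of gyration: k = √(I/A) = √(72 281 008 / 4 836) = 122.26 mm.

k_x ≈ 122 mm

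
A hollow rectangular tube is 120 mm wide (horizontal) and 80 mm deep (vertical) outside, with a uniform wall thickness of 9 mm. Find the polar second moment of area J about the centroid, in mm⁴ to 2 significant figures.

Treat the section as a set of non-overlapping primitives; coordinates are from the bounding-box lower-left.
Outer rectangle: 120 × 80, A = 9 600 mm², y = 40 mm, Ī = 5 120 000 mm⁴.
Inner void (subtracted): 102 × 62, A = 6 324 mm², y = 40 mm, Ī = 2 025 788 mm⁴.
By symmetry the centroid is at mid-height, ȳ = 40 mm.
All pieces are centred on the centroidal x-axis, so I = ΣĪ (holes subtracted) = 3 094 212 mm⁴.
Repeating about the centroidal y-axis gives I_y = 6 037 092 mm⁴.
Polar second moment: J = I_x + I_y = 9 131 304 mm⁴.

J ≈ 9.1 × 10⁶ mm⁴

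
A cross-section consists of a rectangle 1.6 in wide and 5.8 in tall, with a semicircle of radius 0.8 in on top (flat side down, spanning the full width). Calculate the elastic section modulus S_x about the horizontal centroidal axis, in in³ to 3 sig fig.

Break the section into simple shapes (no overlaps), measuring from the bottom-left corner of the bounding box.
Rectangular body: 1.6 × 5.8, A = 9.28 in², y = 2.9 in, Ī = 26.015 in⁴.
Semicircular cap: semicircle r = 0.8, A = 1.0053 in², y = 6.1395 in, Ī = 0.044956 in⁴.
Centroid: ȳ = ΣA·y / ΣA = 3.2166 in.
Transfer each piece to the horizontal centroidal axis using Ī + A·d² with d = y − 3.2166:
  rectangular body: d = -0.31664 in → contributes +26.945 in⁴
  semicircular cap: d = 2.9229 in → contributes +8.6336 in⁴
Total I = 35.579 in⁴.
Extreme fibre distance c = 3.3834 in; S = I/c = 10.516 in³.

S_x ≈ 10.5 in³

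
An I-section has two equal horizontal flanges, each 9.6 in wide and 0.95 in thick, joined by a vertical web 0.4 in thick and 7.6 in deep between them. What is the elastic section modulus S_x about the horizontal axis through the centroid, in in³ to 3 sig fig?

Split into non-overlapping primitives; take the origin at the lower-left of the bounding box.
Bottom flange: 9.6 × 0.95, A = 9.12 in², y = 0.475 in, Ī = 0.6859 in⁴.
Web: 0.4 × 7.6, A = 3.04 in², y = 4.75 in, Ī = 14.633 in⁴.
Top flange: 9.6 × 0.95, A = 9.12 in², y = 9.025 in, Ī = 0.6859 in⁴.
By symmetry the centroid is at mid-height, ȳ = 4.75 in.
Transfer each piece to the horizontal axis through the centroid using Ī + A·d² with d = y − 4.75:
  bottom flange: d = -4.275 in → contributes +167.36 in⁴
  web: d = 0 in → contributes +14.633 in⁴
  top flange: d = 4.275 in → contributes +167.36 in⁴
Total I = 349.35 in⁴.
Extreme fibre distance c = 4.75 in; S = I/c = 73.548 in³.

S_x ≈ 73.5 in³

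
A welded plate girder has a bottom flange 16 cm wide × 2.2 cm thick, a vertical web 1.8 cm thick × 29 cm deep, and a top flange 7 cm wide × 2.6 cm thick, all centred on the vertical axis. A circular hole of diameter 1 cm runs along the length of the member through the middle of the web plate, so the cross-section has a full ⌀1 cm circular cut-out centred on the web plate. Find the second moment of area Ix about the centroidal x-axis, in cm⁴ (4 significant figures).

Ix ≈ 1.614 × 10⁴ cm⁴

Break the section into simple shapes (no overlaps), measuring from the bottom-left corner of the bounding box.
Bottom plate: 16 × 2.2, A = 35.2 cm², y = 1.1 cm, Ī = 14.1973 cm⁴.
Web plate: 1.8 × 29, A = 52.2 cm², y = 16.7 cm, Ī = 3658.35 cm⁴.
Top plate: 7 × 2.6, A = 18.2 cm², y = 32.5 cm, Ī = 10.2527 cm⁴.
Hole (subtracted): ⌀1, A = 0.785398 cm², y = 16.7 cm, Ī = 0.0490874 cm⁴.
Centroid: ȳ = ΣA·y / ΣA = 14.2045 cm.
Transfer each piece to the centroidal x-axis using Ī + A·d² with d = y − 14.2045:
  bottom plate: d = -13.1045 cm → contributes +6059.06 cm⁴
  web plate: d = 2.49545 cm → contributes +3983.41 cm⁴
  top plate: d = 18.2955 cm → contributes +6102.22 cm⁴
  hole: d = 2.49545 cm → contributes −4.93999 cm⁴
Total I = 16139.8 cm⁴.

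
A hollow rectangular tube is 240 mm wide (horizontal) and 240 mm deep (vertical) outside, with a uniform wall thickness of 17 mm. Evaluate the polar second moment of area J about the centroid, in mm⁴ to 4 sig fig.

J ≈ 2.528 × 10⁸ mm⁴

Split into non-overlapping primitives; take the origin at the lower-left of the bounding box.
Outer rectangle: 240 × 240, A = 57 600 mm², y = 120 mm, Ī = 276 480 000 mm⁴.
Inner void (subtracted): 206 × 206, A = 42 436 mm², y = 120 mm, Ī = 150 067 841 mm⁴.
By symmetry the centroid is at mid-height, ȳ = 120 mm.
All pieces are centred on the centroidal x-axis, so I = ΣĪ (holes subtracted) = 126 412 159 mm⁴.
Repeating about the centroidal y-axis gives I_y = 126 412 159 mm⁴.
Polar second moment: J = I_x + I_y = 252 824 317 mm⁴.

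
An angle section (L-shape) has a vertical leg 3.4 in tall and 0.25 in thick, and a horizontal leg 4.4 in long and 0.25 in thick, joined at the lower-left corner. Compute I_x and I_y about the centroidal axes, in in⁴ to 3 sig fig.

Treat the section as a set of non-overlapping primitives; coordinates are from the bounding-box lower-left.
Vertical leg: 0.25 × 3.4, A = 0.85 in², y = 1.7 in, Ī = 0.81883 in⁴.
Horizontal leg (remainder): 4.15 × 0.25, A = 1.0375 in², y = 0.125 in, Ī = 0.0054036 in⁴.
Centroid: ȳ = ΣA·y / ΣA = 0.83427 in.
Transfer each piece to the centroidal x-axis using Ī + A·d² with d = y − 0.83427:
  vertical leg: d = 0.86573 in → contributes +1.4559 in⁴
  horizontal leg (remainder): d = -0.70927 in → contributes +0.52733 in⁴
Total I = 1.9832 in⁴.
For the y-axis: x̄ = 1.3343 in.
Repeating about the centroidal y-axis gives I_y = 3.7548 in⁴.

I_x ≈ 1.98 in⁴, I_y ≈ 3.75 in⁴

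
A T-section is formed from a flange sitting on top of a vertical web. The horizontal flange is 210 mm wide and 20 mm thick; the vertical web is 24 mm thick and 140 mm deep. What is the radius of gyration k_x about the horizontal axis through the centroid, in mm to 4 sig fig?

k_x ≈ 48.22 mm

Decompose the section into non-overlapping parts with the origin at the bottom-left of its bounding rectangle.
Flange: 210 × 20, A = 4 200 mm², y = 150 mm, Ī = 140 000 mm⁴.
Web: 24 × 140, A = 3 360 mm², y = 70 mm, Ī = 5 488 000 mm⁴.
Centroid: ȳ = ΣA·y / ΣA = 114.444 mm.
Transfer each piece to the horizontal axis through the centroid using Ī + A·d² with d = y − 114.444:
  flange: d = 35.5556 mm → contributes +5 449 630 mm⁴
  web: d = -44.4444 mm → contributes +12 125 037 mm⁴
Total I = 17 574 667 mm⁴.
Radius of gyration: k = √(I/A) = √(17 574 667 / 7 560) = 48.2151 mm.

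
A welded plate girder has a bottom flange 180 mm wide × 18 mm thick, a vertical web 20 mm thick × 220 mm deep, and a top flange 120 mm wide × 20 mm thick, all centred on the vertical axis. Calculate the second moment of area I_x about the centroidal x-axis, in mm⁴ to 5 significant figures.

Split into non-overlapping primitives; take the origin at the lower-left of the bounding box.
Bottom plate: 180 × 18, A = 3 240 mm², y = 9 mm, Ī = 87 480 mm⁴.
Web plate: 20 × 220, A = 4 400 mm², y = 128 mm, Ī = 17 746 667 mm⁴.
Top plate: 120 × 20, A = 2 400 mm², y = 248 mm, Ī = 80 000 mm⁴.
Centroid: ȳ = ΣA·y / ΣA = 118.2829 mm.
Transfer each piece to the centroidal x-axis using Ī + A·d² with d = y − 118.2829:
  bottom plate: d = -109.2829 mm → contributes +38 781 975 mm⁴
  web plate: d = 9.717131 mm → contributes +18 162 126 mm⁴
  top plate: d = 129.7171 mm → contributes +40 463 682 mm⁴
Total I = 97 407 783 mm⁴.

I_x ≈ 9.7408 × 10⁷ mm⁴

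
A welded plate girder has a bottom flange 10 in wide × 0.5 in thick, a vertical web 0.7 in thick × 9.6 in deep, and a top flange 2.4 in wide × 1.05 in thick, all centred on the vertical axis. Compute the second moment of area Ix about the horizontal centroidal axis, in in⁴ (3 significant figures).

Treat the section as a set of non-overlapping primitives; coordinates are from the bounding-box lower-left.
Bottom plate: 10 × 0.5, A = 5 in², y = 0.25 in, Ī = 0.10417 in⁴.
Web plate: 0.7 × 9.6, A = 6.72 in², y = 5.3 in, Ī = 51.61 in⁴.
Top plate: 2.4 × 1.05, A = 2.52 in², y = 10.625 in, Ī = 0.23153 in⁴.
Centroid: ȳ = ΣA·y / ΣA = 4.4692 in.
Transfer each piece to the horizontal centroidal axis using Ī + A·d² with d = y − 4.4692:
  bottom plate: d = -4.2192 in → contributes +89.111 in⁴
  web plate: d = 0.83083 in → contributes +56.248 in⁴
  top plate: d = 6.1558 in → contributes +95.725 in⁴
Total I = 241.08 in⁴.

Ix ≈ 241 in⁴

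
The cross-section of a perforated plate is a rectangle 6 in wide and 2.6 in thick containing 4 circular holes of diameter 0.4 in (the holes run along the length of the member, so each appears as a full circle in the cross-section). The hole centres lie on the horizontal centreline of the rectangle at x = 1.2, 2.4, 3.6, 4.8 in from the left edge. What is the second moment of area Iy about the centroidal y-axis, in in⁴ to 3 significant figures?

Iy ≈ 45.9 in⁴

Decompose the section into non-overlapping parts with the origin at the bottom-left of its bounding rectangle.
Plate: 6 × 2.6, A = 15.6 in², x = 3 in, Ī = 46.8 in⁴.
Hole 1 (subtracted): ⌀0.4, A = 0.12566 in², x = 1.2 in, Ī = 0.0012566 in⁴.
Hole 2 (subtracted): ⌀0.4, A = 0.12566 in², x = 2.4 in, Ī = 0.0012566 in⁴.
Hole 3 (subtracted): ⌀0.4, A = 0.12566 in², x = 3.6 in, Ī = 0.0012566 in⁴.
Hole 4 (subtracted): ⌀0.4, A = 0.12566 in², x = 4.8 in, Ī = 0.0012566 in⁴.
By symmetry the centroid is at mid-width, x̄ = 3 in.
Transfer each piece to the centroidal y-axis using Ī + A·d² with d = x − 3:
  plate: d = 0 in → contributes +46.8 in⁴
  hole 1: d = -1.8 in → contributes −0.40841 in⁴
  hole 2: d = -0.6 in → contributes −0.046496 in⁴
  hole 3: d = 0.6 in → contributes −0.046496 in⁴
  hole 4: d = 1.8 in → contributes −0.40841 in⁴
Total I = 45.89 in⁴.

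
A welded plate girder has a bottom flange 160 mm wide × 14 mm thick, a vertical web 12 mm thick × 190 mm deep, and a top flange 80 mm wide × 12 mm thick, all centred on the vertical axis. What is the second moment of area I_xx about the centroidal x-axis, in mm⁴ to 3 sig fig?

Decompose the section into non-overlapping parts with the origin at the bottom-left of its bounding rectangle.
Bottom plate: 160 × 14, A = 2 240 mm², y = 7 mm, Ī = 36 587 mm⁴.
Web plate: 12 × 190, A = 2 280 mm², y = 109 mm, Ī = 6 859 000 mm⁴.
Top plate: 80 × 12, A = 960 mm², y = 210 mm, Ī = 11 520 mm⁴.
Centroid: ȳ = ΣA·y / ΣA = 85 mm.
Transfer each piece to the centroidal x-axis using Ī + A·d² with d = y − 85:
  bottom plate: d = -78 mm → contributes +13 664 747 mm⁴
  web plate: d = 24 mm → contributes +8 172 280 mm⁴
  top plate: d = 125 mm → contributes +15 011 520 mm⁴
Total I = 36 848 547 mm⁴.

I_xx ≈ 3.68 × 10⁷ mm⁴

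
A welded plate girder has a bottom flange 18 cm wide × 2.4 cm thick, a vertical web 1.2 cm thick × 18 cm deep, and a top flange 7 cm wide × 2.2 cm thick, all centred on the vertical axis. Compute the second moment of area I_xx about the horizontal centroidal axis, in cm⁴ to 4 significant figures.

I_xx ≈ 5662 cm⁴

Treat the section as a set of non-overlapping primitives; coordinates are from the bounding-box lower-left.
Bottom plate: 18 × 2.4, A = 43.2 cm², y = 1.2 cm, Ī = 20.736 cm⁴.
Web plate: 1.2 × 18, A = 21.6 cm², y = 11.4 cm, Ī = 583.2 cm⁴.
Top plate: 7 × 2.2, A = 15.4 cm², y = 21.5 cm, Ī = 6.21133 cm⁴.
Centroid: ȳ = ΣA·y / ΣA = 7.84514 cm.
Transfer each piece to the horizontal centroidal axis using Ī + A·d² with d = y − 7.84514:
  bottom plate: d = -6.64514 cm → contributes +1928.36 cm⁴
  web plate: d = 3.55486 cm → contributes +856.16 cm⁴
  top plate: d = 13.6549 cm → contributes +2877.62 cm⁴
Total I = 5662.14 cm⁴.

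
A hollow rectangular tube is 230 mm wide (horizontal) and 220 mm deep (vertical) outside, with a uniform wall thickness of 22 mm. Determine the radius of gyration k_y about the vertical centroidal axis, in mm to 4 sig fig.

Decompose the section into non-overlapping parts with the origin at the bottom-left of its bounding rectangle.
Outer rectangle: 230 × 220, A = 50 600 mm², x = 115 mm, Ī = 223 061 667 mm⁴.
Inner void (subtracted): 186 × 176, A = 32 736 mm², x = 115 mm, Ī = 94 377 888 mm⁴.
By symmetry the centroid is at mid-width, x̄ = 115 mm.
All pieces are centred on the vertical centroidal axis, so I = ΣĪ (holes subtracted) = 128 683 779 mm⁴.
Radius of gyration: k = √(I/A) = √(128 683 779 / 17 864) = 84.8736 mm.

k_y ≈ 84.87 mm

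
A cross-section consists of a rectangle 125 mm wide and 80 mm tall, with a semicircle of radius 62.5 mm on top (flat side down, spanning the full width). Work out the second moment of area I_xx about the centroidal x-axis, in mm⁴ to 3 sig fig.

I_xx ≈ 2.38 × 10⁷ mm⁴

Break the section into simple shapes (no overlaps), measuring from the bottom-left corner of the bounding box.
Rectangular body: 125 × 80, A = 10 000 mm², y = 40 mm, Ī = 5 333 333 mm⁴.
Semicircular cap: semicircle r = 62.5, A = 6135.9 mm², y = 106.53 mm, Ī = 1 674 758 mm⁴.
Centroid: ȳ = ΣA·y / ΣA = 65.297 mm.
Transfer each piece to the centroidal x-axis using Ī + A·d² with d = y − 65.297:
  rectangular body: d = -25.297 mm → contributes +11 732 932 mm⁴
  semicircular cap: d = 41.228 mm → contributes +12 104 482 mm⁴
Total I = 23 837 414 mm⁴.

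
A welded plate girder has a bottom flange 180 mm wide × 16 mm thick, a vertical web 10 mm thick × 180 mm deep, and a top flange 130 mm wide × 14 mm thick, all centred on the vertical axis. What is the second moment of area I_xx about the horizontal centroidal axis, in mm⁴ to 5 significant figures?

Decompose the section into non-overlapping parts with the origin at the bottom-left of its bounding rectangle.
Bottom plate: 180 × 16, A = 2 880 mm², y = 8 mm, Ī = 61 440 mm⁴.
Web plate: 10 × 180, A = 1 800 mm², y = 106 mm, Ī = 4 860 000 mm⁴.
Top plate: 130 × 14, A = 1 820 mm², y = 203 mm, Ī = 29726.67 mm⁴.
Centroid: ȳ = ΣA·y / ΣA = 89.73846 mm.
Transfer each piece to the horizontal centroidal axis using Ī + A·d² with d = y − 89.73846:
  bottom plate: d = -81.73846 mm → contributes +19 303 227 mm⁴
  web plate: d = 16.26154 mm → contributes +5 335 988 mm⁴
  top plate: d = 113.2615 mm → contributes +23 377 007 mm⁴
Total I = 48 016 222 mm⁴.

I_xx ≈ 4.8016 × 10⁷ mm⁴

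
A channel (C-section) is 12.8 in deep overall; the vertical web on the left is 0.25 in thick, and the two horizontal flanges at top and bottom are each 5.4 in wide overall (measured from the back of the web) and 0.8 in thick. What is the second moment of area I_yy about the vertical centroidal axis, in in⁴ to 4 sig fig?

Treat the section as a set of non-overlapping primitives; coordinates are from the bounding-box lower-left.
Web: 0.25 × 12.8, A = 3.2 in², x = 0.125 in, Ī = 0.0166667 in⁴.
Top flange (beyond web): 5.15 × 0.8, A = 4.12 in², x = 2.825 in, Ī = 9.10606 in⁴.
Bottom flange (beyond web): 5.15 × 0.8, A = 4.12 in², x = 2.825 in, Ī = 9.10606 in⁴.
Centroid: x̄ = ΣA·x / ΣA = 2.06976 in.
Transfer each piece to the vertical centroidal axis using Ī + A·d² with d = x − 2.06976:
  web: d = -1.94476 in → contributes +12.1193 in⁴
  top flange (beyond web): d = 0.755245 in → contributes +11.4561 in⁴
  bottom flange (beyond web): d = 0.755245 in → contributes +11.4561 in⁴
Total I = 35.0315 in⁴.

I_yy ≈ 35.03 in⁴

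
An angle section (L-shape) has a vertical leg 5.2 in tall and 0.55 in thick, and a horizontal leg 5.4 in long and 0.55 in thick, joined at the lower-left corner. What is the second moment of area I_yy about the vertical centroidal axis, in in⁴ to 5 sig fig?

Split into non-overlapping primitives; take the origin at the lower-left of the bounding box.
Vertical leg: 0.55 × 5.2, A = 2.86 in², x = 0.275 in, Ī = 0.07209583 in⁴.
Horizontal leg (remainder): 4.85 × 0.55, A = 2.6675 in², x = 2.975 in, Ī = 5.228856 in⁴.
Centroid: x̄ = ΣA·x / ΣA = 1.577985 in.
Transfer each piece to the vertical centroidal axis using Ī + A·d² with d = x − 1.577985:
  vertical leg: d = -1.302985 in → contributes +4.927718 in⁴
  horizontal leg (remainder): d = 1.397015 in → contributes +10.43488 in⁴
Total I = 15.3626 in⁴.

I_yy ≈ 15.363 in⁴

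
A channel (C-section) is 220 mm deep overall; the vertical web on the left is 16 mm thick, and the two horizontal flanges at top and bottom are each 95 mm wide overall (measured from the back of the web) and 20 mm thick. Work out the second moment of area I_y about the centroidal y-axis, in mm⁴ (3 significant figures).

Break the section into simple shapes (no overlaps), measuring from the bottom-left corner of the bounding box.
Web: 16 × 220, A = 3 520 mm², x = 8 mm, Ī = 75 093 mm⁴.
Top flange (beyond web): 79 × 20, A = 1 580 mm², x = 55.5 mm, Ī = 821 732 mm⁴.
Bottom flange (beyond web): 79 × 20, A = 1 580 mm², x = 55.5 mm, Ī = 821 732 mm⁴.
Centroid: x̄ = ΣA·x / ΣA = 30.47 mm.
Transfer each piece to the centroidal y-axis using Ī + A·d² with d = x − 30.47:
  web: d = -22.47 mm → contributes +1 852 354 mm⁴
  top flange (beyond web): d = 25.03 mm → contributes +1 811 598 mm⁴
  bottom flange (beyond web): d = 25.03 mm → contributes +1 811 598 mm⁴
Total I = 5 475 551 mm⁴.

I_y ≈ 5.48 × 10⁶ mm⁴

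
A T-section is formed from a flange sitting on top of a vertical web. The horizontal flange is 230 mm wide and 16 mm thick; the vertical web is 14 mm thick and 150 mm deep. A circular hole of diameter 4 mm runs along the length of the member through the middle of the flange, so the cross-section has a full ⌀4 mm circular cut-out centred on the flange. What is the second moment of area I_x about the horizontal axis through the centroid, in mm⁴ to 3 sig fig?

I_x ≈ 1.32 × 10⁷ mm⁴

Decompose the section into non-overlapping parts with the origin at the bottom-left of its bounding rectangle.
Flange: 230 × 16, A = 3 680 mm², y = 158 mm, Ī = 78 507 mm⁴.
Web: 14 × 150, A = 2 100 mm², y = 75 mm, Ī = 3 937 500 mm⁴.
Hole (subtracted): ⌀4, A = 12.566 mm², y = 158 mm, Ī = 12.566 mm⁴.
Centroid: ȳ = ΣA·y / ΣA = 127.78 mm.
Transfer each piece to the horizontal axis through the centroid using Ī + A·d² with d = y − 127.78:
  flange: d = 30.221 mm → contributes +3 439 575 mm⁴
  web: d = -52.779 mm → contributes +9 787 216 mm⁴
  hole: d = 30.221 mm → contributes −11 490 mm⁴
Total I = 13 215 302 mm⁴.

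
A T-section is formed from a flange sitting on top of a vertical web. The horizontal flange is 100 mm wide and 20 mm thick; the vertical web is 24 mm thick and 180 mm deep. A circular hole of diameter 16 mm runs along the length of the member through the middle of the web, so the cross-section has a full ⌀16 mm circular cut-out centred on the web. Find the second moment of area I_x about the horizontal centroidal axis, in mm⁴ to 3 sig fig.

Break the section into simple shapes (no overlaps), measuring from the bottom-left corner of the bounding box.
Flange: 100 × 20, A = 2 000 mm², y = 190 mm, Ī = 66 667 mm⁴.
Web: 24 × 180, A = 4 320 mm², y = 90 mm, Ī = 11 664 000 mm⁴.
Hole (subtracted): ⌀16, A = 201.06 mm², y = 90 mm, Ī = 3 217 mm⁴.
Centroid: ȳ = ΣA·y / ΣA = 122.69 mm.
Transfer each piece to the horizontal centroidal axis using Ī + A·d² with d = y − 122.69:
  flange: d = 67.315 mm → contributes +9 129 175 mm⁴
  web: d = -32.685 mm → contributes +16 279 212 mm⁴
  hole: d = -32.685 mm → contributes −218 019 mm⁴
Total I = 25 190 368 mm⁴.

I_x ≈ 2.52 × 10⁷ mm⁴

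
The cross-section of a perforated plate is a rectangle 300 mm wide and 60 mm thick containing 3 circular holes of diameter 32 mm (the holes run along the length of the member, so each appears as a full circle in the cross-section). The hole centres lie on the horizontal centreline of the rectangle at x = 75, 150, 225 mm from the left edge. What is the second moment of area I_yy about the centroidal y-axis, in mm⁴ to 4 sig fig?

I_yy ≈ 1.258 × 10⁸ mm⁴

Break the section into simple shapes (no overlaps), measuring from the bottom-left corner of the bounding box.
Plate: 300 × 60, A = 18 000 mm², x = 150 mm, Ī = 135 000 000 mm⁴.
Hole 1 (subtracted): ⌀32, A = 804.248 mm², x = 75 mm, Ī = 51471.9 mm⁴.
Hole 2 (subtracted): ⌀32, A = 804.248 mm², x = 150 mm, Ī = 51471.9 mm⁴.
Hole 3 (subtracted): ⌀32, A = 804.248 mm², x = 225 mm, Ī = 51471.9 mm⁴.
By symmetry the centroid is at mid-width, x̄ = 150 mm.
Transfer each piece to the centroidal y-axis using Ī + A·d² with d = x − 150:
  plate: d = 0 mm → contributes +135 000 000 mm⁴
  hole 1: d = -75 mm → contributes −4 575 365 mm⁴
  hole 2: d = 0 mm → contributes −51471.9 mm⁴
  hole 3: d = 75 mm → contributes −4 575 365 mm⁴
Total I = 125 797 798 mm⁴.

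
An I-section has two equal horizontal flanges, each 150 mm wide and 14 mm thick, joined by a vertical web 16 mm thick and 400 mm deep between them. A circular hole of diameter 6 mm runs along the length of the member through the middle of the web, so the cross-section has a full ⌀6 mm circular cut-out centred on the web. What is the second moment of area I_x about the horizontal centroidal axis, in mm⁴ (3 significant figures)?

I_x ≈ 2.65 × 10⁸ mm⁴

Decompose the section into non-overlapping parts with the origin at the bottom-left of its bounding rectangle.
Bottom flange: 150 × 14, A = 2 100 mm², y = 7 mm, Ī = 34 300 mm⁴.
Web: 16 × 400, A = 6 400 mm², y = 214 mm, Ī = 85 333 333 mm⁴.
Top flange: 150 × 14, A = 2 100 mm², y = 421 mm, Ī = 34 300 mm⁴.
Hole (subtracted): ⌀6, A = 28.274 mm², y = 214 mm, Ī = 63.617 mm⁴.
By symmetry the centroid is at mid-height, ȳ = 214 mm.
Transfer each piece to the horizontal centroidal axis using Ī + A·d² with d = y − 214:
  bottom flange: d = -207 mm → contributes +90 017 200 mm⁴
  web: d = 0 mm → contributes +85 333 333 mm⁴
  top flange: d = 207 mm → contributes +90 017 200 mm⁴
  hole: d = 0 mm → contributes −63.617 mm⁴
Total I = 265 367 670 mm⁴.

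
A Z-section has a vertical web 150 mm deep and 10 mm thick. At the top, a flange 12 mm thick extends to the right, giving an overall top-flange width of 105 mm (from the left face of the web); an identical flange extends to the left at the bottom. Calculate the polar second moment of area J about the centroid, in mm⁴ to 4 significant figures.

Treat the section as a set of non-overlapping primitives; coordinates are from the bounding-box lower-left.
Web: 10 × 150, A = 1 500 mm², y = 75 mm, Ī = 2 812 500 mm⁴.
Top flange (beyond web): 95 × 12, A = 1 140 mm², y = 144 mm, Ī = 13 680 mm⁴.
Bottom flange (beyond web): 95 × 12, A = 1 140 mm², y = 6 mm, Ī = 13 680 mm⁴.
Centroid: ȳ = ΣA·y / ΣA = 75 mm.
Transfer each piece to the centroidal x-axis using Ī + A·d² with d = y − 75:
  web: d = 0 mm → contributes +2 812 500 mm⁴
  top flange (beyond web): d = 69 mm → contributes +5 441 220 mm⁴
  bottom flange (beyond web): d = -69 mm → contributes +5 441 220 mm⁴
Total I = 13 694 940 mm⁴.
For the y-axis: x̄ = 100 mm.
Repeating about the centroidal y-axis gives I_y = 8 011 500 mm⁴.
Polar second moment: J = I_x + I_y = 21 706 440 mm⁴.

J ≈ 2.171 × 10⁷ mm⁴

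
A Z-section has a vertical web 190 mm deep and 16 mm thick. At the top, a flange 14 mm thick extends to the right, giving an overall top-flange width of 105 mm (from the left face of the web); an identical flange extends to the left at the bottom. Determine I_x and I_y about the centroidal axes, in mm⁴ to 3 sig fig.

I_x ≈ 2.85 × 10⁷ mm⁴, I_y ≈ 8.58 × 10⁶ mm⁴

Treat the section as a set of non-overlapping primitives; coordinates are from the bounding-box lower-left.
Web: 16 × 190, A = 3 040 mm², y = 95 mm, Ī = 9 145 333 mm⁴.
Top flange (beyond web): 89 × 14, A = 1 246 mm², y = 183 mm, Ī = 20 351 mm⁴.
Bottom flange (beyond web): 89 × 14, A = 1 246 mm², y = 7 mm, Ī = 20 351 mm⁴.
Centroid: ȳ = ΣA·y / ΣA = 95 mm.
Transfer each piece to the centroidal x-axis using Ī + A·d² with d = y − 95:
  web: d = 0 mm → contributes +9 145 333 mm⁴
  top flange (beyond web): d = 88 mm → contributes +9 669 375 mm⁴
  bottom flange (beyond web): d = -88 mm → contributes +9 669 375 mm⁴
Total I = 28 484 084 mm⁴.
For the y-axis: x̄ = 97 mm.
Repeating about the centroidal y-axis gives I_y = 8 578 356 mm⁴.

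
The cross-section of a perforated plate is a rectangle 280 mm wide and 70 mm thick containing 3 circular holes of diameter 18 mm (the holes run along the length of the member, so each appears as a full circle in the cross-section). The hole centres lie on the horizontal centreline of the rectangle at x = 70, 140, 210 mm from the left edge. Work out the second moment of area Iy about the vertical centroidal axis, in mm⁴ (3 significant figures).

Split into non-overlapping primitives; take the origin at the lower-left of the bounding box.
Plate: 280 × 70, A = 19 600 mm², x = 140 mm, Ī = 128 053 333 mm⁴.
Hole 1 (subtracted): ⌀18, A = 254.47 mm², x = 70 mm, Ī = 5 153 mm⁴.
Hole 2 (subtracted): ⌀18, A = 254.47 mm², x = 140 mm, Ī = 5 153 mm⁴.
Hole 3 (subtracted): ⌀18, A = 254.47 mm², x = 210 mm, Ī = 5 153 mm⁴.
By symmetry the centroid is at mid-width, x̄ = 140 mm.
Transfer each piece to the vertical centroidal axis using Ī + A·d² with d = x − 140:
  plate: d = 0 mm → contributes +128 053 333 mm⁴
  hole 1: d = -70 mm → contributes −1 252 051 mm⁴
  hole 2: d = 0 mm → contributes −5 153 mm⁴
  hole 3: d = 70 mm → contributes −1 252 051 mm⁴
Total I = 125 544 078 mm⁴.

Iy ≈ 1.26 × 10⁸ mm⁴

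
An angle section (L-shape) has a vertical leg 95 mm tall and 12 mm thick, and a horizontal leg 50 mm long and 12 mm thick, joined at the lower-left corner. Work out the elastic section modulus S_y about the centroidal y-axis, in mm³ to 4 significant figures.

S_y ≈ 7383 mm³

Split into non-overlapping primitives; take the origin at the lower-left of the bounding box.
Vertical leg: 12 × 95, A = 1 140 mm², x = 6 mm, Ī = 13 680 mm⁴.
Horizontal leg (remainder): 38 × 12, A = 456 mm², x = 31 mm, Ī = 54 872 mm⁴.
Centroid: x̄ = ΣA·x / ΣA = 13.1429 mm.
Transfer each piece to the centroidal y-axis using Ī + A·d² with d = x − 13.1429:
  vertical leg: d = -7.14286 mm → contributes +71843.3 mm⁴
  horizontal leg (remainder): d = 17.8571 mm → contributes +200 280 mm⁴
Total I = 272 123 mm⁴.
Extreme fibre distance c = 36.8571 mm; S = I/c = 7383.19 mm³.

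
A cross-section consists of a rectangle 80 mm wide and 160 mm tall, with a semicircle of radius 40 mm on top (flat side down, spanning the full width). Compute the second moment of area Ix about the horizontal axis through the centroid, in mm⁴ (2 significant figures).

Decompose the section into non-overlapping parts with the origin at the bottom-left of its bounding rectangle.
Rectangular body: 80 × 160, A = 12 800 mm², y = 80 mm, Ī = 27 306 667 mm⁴.
Semicircular cap: semicircle r = 40, A = 2 513 mm², y = 177 mm, Ī = 280 978 mm⁴.
Centroid: ȳ = ΣA·y / ΣA = 95.92 mm.
Transfer each piece to the horizontal axis through the centroid using Ī + A·d² with d = y − 95.92:
  rectangular body: d = -15.92 mm → contributes +30 549 218 mm⁴
  semicircular cap: d = 81.06 mm → contributes +16 795 155 mm⁴
Total I = 47 344 373 mm⁴.

Ix ≈ 4.7 × 10⁷ mm⁴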